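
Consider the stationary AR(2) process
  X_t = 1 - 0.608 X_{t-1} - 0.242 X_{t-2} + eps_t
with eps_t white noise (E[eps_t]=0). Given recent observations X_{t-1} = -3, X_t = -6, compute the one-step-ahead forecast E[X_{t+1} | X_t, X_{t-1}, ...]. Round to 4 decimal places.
E[X_{t+1} \mid \mathcal F_t] = 5.3740

For an AR(p) model X_t = c + sum_i phi_i X_{t-i} + eps_t, the
one-step-ahead conditional mean is
  E[X_{t+1} | X_t, ...] = c + sum_i phi_i X_{t+1-i}.
Substitute known values:
  E[X_{t+1} | ...] = 1 + (-0.608) * (-6) + (-0.242) * (-3)
                   = 5.3740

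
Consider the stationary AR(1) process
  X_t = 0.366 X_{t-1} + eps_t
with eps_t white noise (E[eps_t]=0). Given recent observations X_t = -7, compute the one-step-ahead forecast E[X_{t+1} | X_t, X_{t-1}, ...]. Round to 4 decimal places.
E[X_{t+1} \mid \mathcal F_t] = -2.5620

For an AR(p) model X_t = c + sum_i phi_i X_{t-i} + eps_t, the
one-step-ahead conditional mean is
  E[X_{t+1} | X_t, ...] = c + sum_i phi_i X_{t+1-i}.
Substitute known values:
  E[X_{t+1} | ...] = (0.366) * (-7)
                   = -2.5620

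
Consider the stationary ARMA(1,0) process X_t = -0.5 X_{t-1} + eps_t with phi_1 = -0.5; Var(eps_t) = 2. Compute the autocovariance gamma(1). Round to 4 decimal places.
\gamma(1) = -1.3333

Multiply the model equation by X_{t-k} and take expectations. With theta_0 = psi_0 = 1 and psi_j the MA(infinity) weights, this gives
  gamma(k) - sum_i phi_i gamma(k-i) = c_k,
  c_k = sigma^2 * sum_{j=k..q} theta_j psi_{j-k}   (c_k = 0 for k > q),
using gamma(-m) = gamma(m).
Pure AR (q = 0): c_0 = sigma^2 = 2, c_k = 0 for k >= 1.
Equations for k = 0 and k = 1 (AR order 1):
  gamma(0) = phi_1 gamma(1) + c_0
  gamma(1) = phi_1 gamma(0) + c_1
Substituting the second into the first: gamma(0) (1 - phi_1^2) = c_0 + phi_1 c_1, so
  gamma(0) = c_0 / (1 - phi_1^2) = 2 / (1 - (-0.5)^2) = 2 / 0.75 = 2.666667.
  gamma(1) = phi_1 gamma(0) = (-0.5)(2.666667) = -1.333333.
Therefore gamma(1) = -1.3333 (to 4 decimal places).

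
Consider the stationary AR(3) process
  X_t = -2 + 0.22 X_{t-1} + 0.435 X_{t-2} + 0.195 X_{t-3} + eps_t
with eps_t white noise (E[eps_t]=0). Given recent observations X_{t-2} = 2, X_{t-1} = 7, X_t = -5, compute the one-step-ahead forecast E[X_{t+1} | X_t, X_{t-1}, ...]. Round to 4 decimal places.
E[X_{t+1} \mid \mathcal F_t] = 0.3350

For an AR(p) model X_t = c + sum_i phi_i X_{t-i} + eps_t, the
one-step-ahead conditional mean is
  E[X_{t+1} | X_t, ...] = c + sum_i phi_i X_{t+1-i}.
Substitute known values:
  E[X_{t+1} | ...] = -2 + (0.22) * (-5) + (0.435) * (7) + (0.195) * (2)
                   = 0.3350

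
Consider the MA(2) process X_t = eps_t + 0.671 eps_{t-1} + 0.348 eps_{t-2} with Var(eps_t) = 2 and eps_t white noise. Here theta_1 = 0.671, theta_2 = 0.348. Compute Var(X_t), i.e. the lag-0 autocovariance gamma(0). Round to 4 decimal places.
\gamma(0) = 3.1427

For an MA(q) process X_t = eps_t + sum_i theta_i eps_{t-i} with
Var(eps_t) = sigma^2, the variance is
  gamma(0) = sigma^2 * (1 + sum_i theta_i^2).
  sum_i theta_i^2 = (0.671)^2 + (0.348)^2 = 0.450241 + 0.121104 = 0.571345.
  gamma(0) = 2 * (1 + 0.571345) = 2 * 1.571345 = 3.14269, which rounds to 3.1427.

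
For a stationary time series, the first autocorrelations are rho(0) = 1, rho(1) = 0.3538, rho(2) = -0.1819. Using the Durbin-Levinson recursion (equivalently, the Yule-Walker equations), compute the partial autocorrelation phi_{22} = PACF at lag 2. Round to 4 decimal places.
\phi_{22} = -0.3510

The PACF at lag k is phi_{kk}, the last component of the solution
to the Yule-Walker system G_k phi = r_k where
  (G_k)_{ij} = rho(|i - j|), (r_k)_i = rho(i), i,j = 1..k.
Equivalently, Durbin-Levinson gives phi_{kk} iteratively:
  phi_{11} = rho(1)
  phi_{kk} = [rho(k) - sum_{j=1..k-1} phi_{k-1,j} rho(k-j)]
            / [1 - sum_{j=1..k-1} phi_{k-1,j} rho(j)],
  phi_{k,j} = phi_{k-1,j} - phi_{kk} phi_{k-1,k-j},  j = 1..k-1.
Step k = 1:
  phi_11 = rho(1) = 0.3538.
Step k = 2:
  phi_22 = [rho(2) - phi_11 rho(1)] / [1 - phi_11 rho(1)] = [-0.1819 - (0.3538)(0.3538)] / [1 - (0.3538)(0.3538)]
         = -0.30707444 / 0.87482556 = -0.351.
Therefore phi_{22} = -0.3510.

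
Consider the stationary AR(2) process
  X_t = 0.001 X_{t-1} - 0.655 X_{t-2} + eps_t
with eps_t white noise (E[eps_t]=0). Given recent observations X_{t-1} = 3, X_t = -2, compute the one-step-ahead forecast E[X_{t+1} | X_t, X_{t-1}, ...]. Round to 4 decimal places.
E[X_{t+1} \mid \mathcal F_t] = -1.9670

For an AR(p) model X_t = c + sum_i phi_i X_{t-i} + eps_t, the
one-step-ahead conditional mean is
  E[X_{t+1} | X_t, ...] = c + sum_i phi_i X_{t+1-i}.
Substitute known values:
  E[X_{t+1} | ...] = (0.001) * (-2) + (-0.655) * (3)
                   = -1.9670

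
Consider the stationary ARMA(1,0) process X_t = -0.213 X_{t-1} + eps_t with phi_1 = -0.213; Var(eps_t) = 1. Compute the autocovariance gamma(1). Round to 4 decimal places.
\gamma(1) = -0.2231

Multiply the model equation by X_{t-k} and take expectations. With theta_0 = psi_0 = 1 and psi_j the MA(infinity) weights, this gives
  gamma(k) - sum_i phi_i gamma(k-i) = c_k,
  c_k = sigma^2 * sum_{j=k..q} theta_j psi_{j-k}   (c_k = 0 for k > q),
using gamma(-m) = gamma(m).
Pure AR (q = 0): c_0 = sigma^2 = 1, c_k = 0 for k >= 1.
Equations for k = 0 and k = 1 (AR order 1):
  gamma(0) = phi_1 gamma(1) + c_0
  gamma(1) = phi_1 gamma(0) + c_1
Substituting the second into the first: gamma(0) (1 - phi_1^2) = c_0 + phi_1 c_1, so
  gamma(0) = c_0 / (1 - phi_1^2) = 1 / (1 - (-0.213)^2) = 1 / 0.954631 = 1.047525.
  gamma(1) = phi_1 gamma(0) = (-0.213)(1.047525) = -0.223123.
Therefore gamma(1) = -0.2231 (to 4 decimal places).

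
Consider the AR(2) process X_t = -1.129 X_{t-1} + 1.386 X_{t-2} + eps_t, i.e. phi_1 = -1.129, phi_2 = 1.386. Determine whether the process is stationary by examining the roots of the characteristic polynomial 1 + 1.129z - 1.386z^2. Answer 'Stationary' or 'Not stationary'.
\text{Not stationary}

The AR(p) characteristic polynomial is P(z) = 1 + 1.129z - 1.386z^2.
Stationarity requires all roots to lie outside the unit circle, i.e. |z| > 1 for every root.
Set 1 + (1.129) z + (-1.386) z^2 = 0, i.e. a z^2 + b z + c = 0 with a = -1.386, b = 1.129, c = 1.
Discriminant D = b^2 - 4ac = (1.129)^2 - 4*(-1.386)*1 = 1.274641 - (-5.544) = 6.818641.
D >= 0, so the roots are real: z = (-b +/- sqrt(D)) / (2a) = (-1.129 +/- 2.611253) / (-2.772).
  z_1 = (-1.129 + 2.611253) / (-2.772) = -0.5347,   |z_1| = 0.5347.
  z_2 = (-1.129 - 2.611253) / (-2.772) = 1.3493,   |z_2| = 1.3493.
Moduli of all roots: 0.5347, 1.3493.
All moduli strictly greater than 1? No.
Verdict: Not stationary.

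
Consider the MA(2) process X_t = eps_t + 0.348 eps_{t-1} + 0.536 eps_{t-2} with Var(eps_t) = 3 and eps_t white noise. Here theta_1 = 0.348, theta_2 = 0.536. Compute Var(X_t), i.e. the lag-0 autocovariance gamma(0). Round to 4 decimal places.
\gamma(0) = 4.2252

For an MA(q) process X_t = eps_t + sum_i theta_i eps_{t-i} with
Var(eps_t) = sigma^2, the variance is
  gamma(0) = sigma^2 * (1 + sum_i theta_i^2).
  sum_i theta_i^2 = (0.348)^2 + (0.536)^2 = 0.121104 + 0.287296 = 0.4084.
  gamma(0) = 3 * (1 + 0.4084) = 3 * 1.4084 = 4.2252.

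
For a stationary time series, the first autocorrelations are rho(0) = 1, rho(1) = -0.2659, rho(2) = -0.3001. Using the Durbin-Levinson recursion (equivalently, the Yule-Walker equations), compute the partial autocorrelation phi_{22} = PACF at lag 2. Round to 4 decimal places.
\phi_{22} = -0.3990

The PACF at lag k is phi_{kk}, the last component of the solution
to the Yule-Walker system G_k phi = r_k where
  (G_k)_{ij} = rho(|i - j|), (r_k)_i = rho(i), i,j = 1..k.
Equivalently, Durbin-Levinson gives phi_{kk} iteratively:
  phi_{11} = rho(1)
  phi_{kk} = [rho(k) - sum_{j=1..k-1} phi_{k-1,j} rho(k-j)]
            / [1 - sum_{j=1..k-1} phi_{k-1,j} rho(j)],
  phi_{k,j} = phi_{k-1,j} - phi_{kk} phi_{k-1,k-j},  j = 1..k-1.
Step k = 1:
  phi_11 = rho(1) = -0.2659.
Step k = 2:
  phi_22 = [rho(2) - phi_11 rho(1)] / [1 - phi_11 rho(1)] = [-0.3001 - (-0.2659)(-0.2659)] / [1 - (-0.2659)(-0.2659)]
         = -0.37080281 / 0.92929719 = -0.399.
Therefore phi_{22} = -0.3990.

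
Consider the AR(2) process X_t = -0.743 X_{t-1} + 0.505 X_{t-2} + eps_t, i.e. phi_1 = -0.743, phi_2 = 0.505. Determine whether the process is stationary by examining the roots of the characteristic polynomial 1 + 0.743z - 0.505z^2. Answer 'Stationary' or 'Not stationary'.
\text{Not stationary}

The AR(p) characteristic polynomial is P(z) = 1 + 0.743z - 0.505z^2.
Stationarity requires all roots to lie outside the unit circle, i.e. |z| > 1 for every root.
Set 1 + (0.743) z + (-0.505) z^2 = 0, i.e. a z^2 + b z + c = 0 with a = -0.505, b = 0.743, c = 1.
Discriminant D = b^2 - 4ac = (0.743)^2 - 4*(-0.505)*1 = 0.552049 - (-2.02) = 2.572049.
D >= 0, so the roots are real: z = (-b +/- sqrt(D)) / (2a) = (-0.743 +/- 1.603761) / (-1.01).
  z_1 = (-0.743 + 1.603761) / (-1.01) = -0.8522,   |z_1| = 0.8522.
  z_2 = (-0.743 - 1.603761) / (-1.01) = 2.3235,   |z_2| = 2.3235.
Moduli of all roots: 0.8522, 2.3235.
All moduli strictly greater than 1? No.
Verdict: Not stationary.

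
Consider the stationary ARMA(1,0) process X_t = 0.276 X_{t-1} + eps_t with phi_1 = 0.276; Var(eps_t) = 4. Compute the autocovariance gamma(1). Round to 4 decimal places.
\gamma(1) = 1.1950

Multiply the model equation by X_{t-k} and take expectations. With theta_0 = psi_0 = 1 and psi_j the MA(infinity) weights, this gives
  gamma(k) - sum_i phi_i gamma(k-i) = c_k,
  c_k = sigma^2 * sum_{j=k..q} theta_j psi_{j-k}   (c_k = 0 for k > q),
using gamma(-m) = gamma(m).
Pure AR (q = 0): c_0 = sigma^2 = 4, c_k = 0 for k >= 1.
Equations for k = 0 and k = 1 (AR order 1):
  gamma(0) = phi_1 gamma(1) + c_0
  gamma(1) = phi_1 gamma(0) + c_1
Substituting the second into the first: gamma(0) (1 - phi_1^2) = c_0 + phi_1 c_1, so
  gamma(0) = c_0 / (1 - phi_1^2) = 4 / (1 - (0.276)^2) = 4 / 0.923824 = 4.329829.
  gamma(1) = phi_1 gamma(0) = (0.276)(4.329829) = 1.195033.
Therefore gamma(1) = 1.1950 (to 4 decimal places).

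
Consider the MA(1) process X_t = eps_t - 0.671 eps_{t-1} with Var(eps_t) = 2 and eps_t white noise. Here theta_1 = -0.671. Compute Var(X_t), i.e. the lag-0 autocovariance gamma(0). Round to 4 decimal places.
\gamma(0) = 2.9005

For an MA(q) process X_t = eps_t + sum_i theta_i eps_{t-i} with
Var(eps_t) = sigma^2, the variance is
  gamma(0) = sigma^2 * (1 + sum_i theta_i^2).
  sum_i theta_i^2 = (-0.671)^2 = 0.450241.
  gamma(0) = 2 * (1 + 0.450241) = 2 * 1.450241 = 2.900482, which rounds to 2.9005.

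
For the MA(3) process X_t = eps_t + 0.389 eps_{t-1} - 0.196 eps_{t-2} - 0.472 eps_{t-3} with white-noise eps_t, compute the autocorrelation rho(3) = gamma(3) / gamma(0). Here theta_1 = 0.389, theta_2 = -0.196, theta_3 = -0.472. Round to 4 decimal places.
\rho(3) = -0.3342

For an MA(q) process with theta_0 = 1, the autocovariance is
  gamma(k) = sigma^2 * sum_{i=0..q-k} theta_i * theta_{i+k},
and rho(k) = gamma(k) / gamma(0). Sigma^2 cancels.
  numerator   = (1)*(-0.472) = -0.472.
  denominator = (1)^2 + (0.389)^2 + (-0.196)^2 + (-0.472)^2 = 1.412521.
  rho(3) = -0.472 / 1.412521 = -0.3342.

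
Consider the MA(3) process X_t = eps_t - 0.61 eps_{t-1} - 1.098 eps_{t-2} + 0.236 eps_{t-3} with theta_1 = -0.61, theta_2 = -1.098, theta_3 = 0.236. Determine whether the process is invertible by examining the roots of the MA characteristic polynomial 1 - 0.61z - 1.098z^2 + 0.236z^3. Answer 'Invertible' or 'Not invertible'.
\text{Not invertible}

The MA(q) characteristic polynomial is P(z) = 1 - 0.61z - 1.098z^2 + 0.236z^3.
Invertibility requires all roots to lie outside the unit circle, i.e. |z| > 1 for every root.
Degree 3: look for a simple real root z0 first, then factor out (1 - z/z0) and solve the remaining quadratic.
Testing z0 = 5: P(5) = 1 + (-0.61)(5) + (-1.098)(5)^2 + (0.236)(5)^3
  = 1 + (-3.05) + (-27.45) + (29.5) = 0.  So z_0 = 5 is a root, |z_0| = 5.
Divide out the factor (1 - 0.2 z) = (1 - z/z0) (since 1/z0 = 0.2):
  P(z) = (1 - 0.2 z)(1 + (-0.41) z + (-1.18) z^2)
  [check: z-coef -0.41 - (0.2) = -0.61; z^2-coef -1.18 - (0.2)(-0.41) = -1.098; z^3-coef -(0.2)(-1.18) = 0.236.]
Remaining roots from the quadratic factor 1 + (-0.41) z + (-1.18) z^2:
  Set 1 + (-0.41) z + (-1.18) z^2 = 0, i.e. a z^2 + b z + c = 0 with a = -1.18, b = -0.41, c = 1.
  Discriminant D = b^2 - 4ac = (-0.41)^2 - 4*(-1.18)*1 = 0.1681 - (-4.72) = 4.8881.
  D >= 0, so the roots are real: z = (-b +/- sqrt(D)) / (2a) = (0.41 +/- 2.210905) / (-2.36).
    z_1 = (0.41 + 2.210905) / (-2.36) = -1.1106,   |z_1| = 1.1106.
    z_2 = (0.41 - 2.210905) / (-2.36) = 0.7631,   |z_2| = 0.7631.
Moduli of all roots: 5.0000, 1.1106, 0.7631.
All moduli strictly greater than 1? No.
Verdict: Not invertible.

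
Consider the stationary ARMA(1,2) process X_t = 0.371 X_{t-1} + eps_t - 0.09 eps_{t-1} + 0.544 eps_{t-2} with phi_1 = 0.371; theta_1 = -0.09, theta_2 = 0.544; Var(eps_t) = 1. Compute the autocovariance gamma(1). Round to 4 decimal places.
\gamma(1) = 0.6439

Multiply the model equation by X_{t-k} and take expectations. With theta_0 = psi_0 = 1 and psi_j the MA(infinity) weights, this gives
  gamma(k) - sum_i phi_i gamma(k-i) = c_k,
  c_k = sigma^2 * sum_{j=k..q} theta_j psi_{j-k}   (c_k = 0 for k > q),
using gamma(-m) = gamma(m).
psi-weights needed (psi_j = theta_j + sum_i phi_i psi_{j-i}):
  psi_1 = theta_1 + phi_1 = -0.09 + (0.371) = 0.281
  psi_2 = theta_2 + phi_1 psi_1 = 0.544 + (0.371)(0.281) = 0.648251
Right-hand sides:
  c_0 = sigma^2 (1 + theta_1 psi_1 + theta_2 psi_2) = 1 * (1 + (-0.09)(0.281) + (0.544)(0.648251)) = 1 * 1.327359 = 1.327359
  c_1 = sigma^2 (theta_1 + theta_2 psi_1) = 1 * (-0.09 + (0.544)(0.281)) = 0.062864
  c_2 = sigma^2 theta_2 = 1 * (0.544) = 0.544
Equations for k = 0 and k = 1 (AR order 1):
  gamma(0) = phi_1 gamma(1) + c_0
  gamma(1) = phi_1 gamma(0) + c_1
Substituting the second into the first: gamma(0) (1 - phi_1^2) = c_0 + phi_1 c_1, so
  gamma(0) = (c_0 + phi_1 c_1) / (1 - phi_1^2) = (1.327359 + (0.371)(0.062864)) / (1 - (0.371)^2) = 1.350681 / 0.862359 = 1.566263.
  gamma(1) = phi_1 gamma(0) + c_1 = (0.371)(1.566263) + (0.062864) = 0.643948.
Therefore gamma(1) = 0.6439 (to 4 decimal places).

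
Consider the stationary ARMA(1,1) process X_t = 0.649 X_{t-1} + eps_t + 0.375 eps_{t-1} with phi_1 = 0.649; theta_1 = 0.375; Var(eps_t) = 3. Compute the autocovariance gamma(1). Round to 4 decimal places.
\gamma(1) = 6.5993

Multiply the model equation by X_{t-k} and take expectations. With theta_0 = psi_0 = 1 and psi_j the MA(infinity) weights, this gives
  gamma(k) - sum_i phi_i gamma(k-i) = c_k,
  c_k = sigma^2 * sum_{j=k..q} theta_j psi_{j-k}   (c_k = 0 for k > q),
using gamma(-m) = gamma(m).
psi-weights needed (psi_j = theta_j + sum_i phi_i psi_{j-i}):
  psi_1 = theta_1 + phi_1 = 0.375 + (0.649) = 1.024
Right-hand sides:
  c_0 = sigma^2 (1 + theta_1 psi_1) = 3 * (1 + (0.375)(1.024)) = 3 * 1.384 = 4.152
  c_1 = sigma^2 theta_1 = 3 * (0.375) = 1.125
  c_2 = 0
Equations for k = 0 and k = 1 (AR order 1):
  gamma(0) = phi_1 gamma(1) + c_0
  gamma(1) = phi_1 gamma(0) + c_1
Substituting the second into the first: gamma(0) (1 - phi_1^2) = c_0 + phi_1 c_1, so
  gamma(0) = (c_0 + phi_1 c_1) / (1 - phi_1^2) = (4.152 + (0.649)(1.125)) / (1 - (0.649)^2) = 4.882125 / 0.578799 = 8.434923.
  gamma(1) = phi_1 gamma(0) + c_1 = (0.649)(8.434923) + (1.125) = 6.599265.
Therefore gamma(1) = 6.5993 (to 4 decimal places).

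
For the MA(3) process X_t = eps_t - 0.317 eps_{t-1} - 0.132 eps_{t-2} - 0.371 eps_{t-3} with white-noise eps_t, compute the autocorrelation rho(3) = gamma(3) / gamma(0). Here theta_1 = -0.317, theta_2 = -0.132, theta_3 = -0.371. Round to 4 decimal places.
\rho(3) = -0.2955

For an MA(q) process with theta_0 = 1, the autocovariance is
  gamma(k) = sigma^2 * sum_{i=0..q-k} theta_i * theta_{i+k},
and rho(k) = gamma(k) / gamma(0). Sigma^2 cancels.
  numerator   = (1)*(-0.371) = -0.371.
  denominator = (1)^2 + (-0.317)^2 + (-0.132)^2 + (-0.371)^2 = 1.255554.
  rho(3) = -0.371 / 1.255554 = -0.2955.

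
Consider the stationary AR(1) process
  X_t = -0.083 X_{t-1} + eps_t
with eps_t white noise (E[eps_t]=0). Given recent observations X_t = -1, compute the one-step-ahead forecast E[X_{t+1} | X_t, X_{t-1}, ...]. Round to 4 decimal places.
E[X_{t+1} \mid \mathcal F_t] = 0.0830

For an AR(p) model X_t = c + sum_i phi_i X_{t-i} + eps_t, the
one-step-ahead conditional mean is
  E[X_{t+1} | X_t, ...] = c + sum_i phi_i X_{t+1-i}.
Substitute known values:
  E[X_{t+1} | ...] = (-0.083) * (-1)
                   = 0.0830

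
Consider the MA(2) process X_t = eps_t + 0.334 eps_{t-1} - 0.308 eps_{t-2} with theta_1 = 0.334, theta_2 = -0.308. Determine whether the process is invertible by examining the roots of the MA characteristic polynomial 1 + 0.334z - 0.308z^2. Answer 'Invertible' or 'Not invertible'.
\text{Invertible}

The MA(q) characteristic polynomial is P(z) = 1 + 0.334z - 0.308z^2.
Invertibility requires all roots to lie outside the unit circle, i.e. |z| > 1 for every root.
Set 1 + (0.334) z + (-0.308) z^2 = 0, i.e. a z^2 + b z + c = 0 with a = -0.308, b = 0.334, c = 1.
Discriminant D = b^2 - 4ac = (0.334)^2 - 4*(-0.308)*1 = 0.111556 - (-1.232) = 1.343556.
D >= 0, so the roots are real: z = (-b +/- sqrt(D)) / (2a) = (-0.334 +/- 1.159119) / (-0.616).
  z_1 = (-0.334 + 1.159119) / (-0.616) = -1.3395,   |z_1| = 1.3395.
  z_2 = (-0.334 - 1.159119) / (-0.616) = 2.4239,   |z_2| = 2.4239.
Moduli of all roots: 1.3395, 2.4239.
All moduli strictly greater than 1? Yes.
Verdict: Invertible.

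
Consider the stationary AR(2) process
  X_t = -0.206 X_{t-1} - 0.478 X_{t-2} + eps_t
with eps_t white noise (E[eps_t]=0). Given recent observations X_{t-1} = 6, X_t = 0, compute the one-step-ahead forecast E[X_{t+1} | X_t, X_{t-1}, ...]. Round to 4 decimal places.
E[X_{t+1} \mid \mathcal F_t] = -2.8680

For an AR(p) model X_t = c + sum_i phi_i X_{t-i} + eps_t, the
one-step-ahead conditional mean is
  E[X_{t+1} | X_t, ...] = c + sum_i phi_i X_{t+1-i}.
Substitute known values:
  E[X_{t+1} | ...] = (-0.206) * (0) + (-0.478) * (6)
                   = -2.8680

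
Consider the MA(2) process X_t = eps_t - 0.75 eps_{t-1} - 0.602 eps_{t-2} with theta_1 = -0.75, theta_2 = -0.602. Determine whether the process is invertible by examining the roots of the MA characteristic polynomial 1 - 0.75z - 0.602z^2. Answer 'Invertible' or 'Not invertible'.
\text{Not invertible}

The MA(q) characteristic polynomial is P(z) = 1 - 0.75z - 0.602z^2.
Invertibility requires all roots to lie outside the unit circle, i.e. |z| > 1 for every root.
Set 1 + (-0.75) z + (-0.602) z^2 = 0, i.e. a z^2 + b z + c = 0 with a = -0.602, b = -0.75, c = 1.
Discriminant D = b^2 - 4ac = (-0.75)^2 - 4*(-0.602)*1 = 0.5625 - (-2.408) = 2.9705.
D >= 0, so the roots are real: z = (-b +/- sqrt(D)) / (2a) = (0.75 +/- 1.723514) / (-1.204).
  z_1 = (0.75 + 1.723514) / (-1.204) = -2.0544,   |z_1| = 2.0544.
  z_2 = (0.75 - 1.723514) / (-1.204) = 0.8086,   |z_2| = 0.8086.
Moduli of all roots: 2.0544, 0.8086.
All moduli strictly greater than 1? No.
Verdict: Not invertible.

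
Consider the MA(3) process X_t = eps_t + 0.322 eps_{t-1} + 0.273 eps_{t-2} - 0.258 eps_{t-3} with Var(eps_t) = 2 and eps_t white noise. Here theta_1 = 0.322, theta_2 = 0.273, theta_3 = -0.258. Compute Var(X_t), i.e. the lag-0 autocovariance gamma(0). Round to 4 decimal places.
\gamma(0) = 2.4896

For an MA(q) process X_t = eps_t + sum_i theta_i eps_{t-i} with
Var(eps_t) = sigma^2, the variance is
  gamma(0) = sigma^2 * (1 + sum_i theta_i^2).
  sum_i theta_i^2 = (0.322)^2 + (0.273)^2 + (-0.258)^2 = 0.103684 + 0.074529 + 0.066564 = 0.244777.
  gamma(0) = 2 * (1 + 0.244777) = 2 * 1.244777 = 2.489554, which rounds to 2.4896.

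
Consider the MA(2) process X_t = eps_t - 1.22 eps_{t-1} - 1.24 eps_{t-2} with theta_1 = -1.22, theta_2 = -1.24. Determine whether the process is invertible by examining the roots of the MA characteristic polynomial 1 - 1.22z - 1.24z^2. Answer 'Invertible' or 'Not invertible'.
\text{Not invertible}

The MA(q) characteristic polynomial is P(z) = 1 - 1.22z - 1.24z^2.
Invertibility requires all roots to lie outside the unit circle, i.e. |z| > 1 for every root.
Set 1 + (-1.22) z + (-1.24) z^2 = 0, i.e. a z^2 + b z + c = 0 with a = -1.24, b = -1.22, c = 1.
Discriminant D = b^2 - 4ac = (-1.22)^2 - 4*(-1.24)*1 = 1.4884 - (-4.96) = 6.4484.
D >= 0, so the roots are real: z = (-b +/- sqrt(D)) / (2a) = (1.22 +/- 2.53937) / (-2.48).
  z_1 = (1.22 + 2.53937) / (-2.48) = -1.5159,   |z_1| = 1.5159.
  z_2 = (1.22 - 2.53937) / (-2.48) = 0.532,   |z_2| = 0.532.
Moduli of all roots: 1.5159, 0.5320.
All moduli strictly greater than 1? No.
Verdict: Not invertible.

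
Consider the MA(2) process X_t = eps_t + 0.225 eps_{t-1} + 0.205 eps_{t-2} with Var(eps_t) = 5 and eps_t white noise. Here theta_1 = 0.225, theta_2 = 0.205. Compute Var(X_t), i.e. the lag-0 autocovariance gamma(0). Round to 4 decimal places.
\gamma(0) = 5.4633

For an MA(q) process X_t = eps_t + sum_i theta_i eps_{t-i} with
Var(eps_t) = sigma^2, the variance is
  gamma(0) = sigma^2 * (1 + sum_i theta_i^2).
  sum_i theta_i^2 = (0.225)^2 + (0.205)^2 = 0.050625 + 0.042025 = 0.09265.
  gamma(0) = 5 * (1 + 0.09265) = 5 * 1.09265 = 5.46325, which rounds to 5.4633.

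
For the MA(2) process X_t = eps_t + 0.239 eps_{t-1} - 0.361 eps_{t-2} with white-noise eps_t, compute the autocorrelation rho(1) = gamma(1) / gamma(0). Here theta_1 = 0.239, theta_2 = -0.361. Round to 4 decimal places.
\rho(1) = 0.1286

For an MA(q) process with theta_0 = 1, the autocovariance is
  gamma(k) = sigma^2 * sum_{i=0..q-k} theta_i * theta_{i+k},
and rho(k) = gamma(k) / gamma(0). Sigma^2 cancels.
  numerator   = (1)*(0.239) + (0.239)*(-0.361) = 0.152721.
  denominator = (1)^2 + (0.239)^2 + (-0.361)^2 = 1.187442.
  rho(1) = 0.152721 / 1.187442 = 0.1286.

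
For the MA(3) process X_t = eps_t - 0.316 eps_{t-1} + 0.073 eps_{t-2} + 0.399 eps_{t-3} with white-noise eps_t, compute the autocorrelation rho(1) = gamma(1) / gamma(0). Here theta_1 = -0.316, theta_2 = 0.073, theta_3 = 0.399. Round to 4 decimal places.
\rho(1) = -0.2451

For an MA(q) process with theta_0 = 1, the autocovariance is
  gamma(k) = sigma^2 * sum_{i=0..q-k} theta_i * theta_{i+k},
and rho(k) = gamma(k) / gamma(0). Sigma^2 cancels.
  numerator   = (1)*(-0.316) + (-0.316)*(0.073) + (0.073)*(0.399) = -0.309941.
  denominator = (1)^2 + (-0.316)^2 + (0.073)^2 + (0.399)^2 = 1.264386.
  rho(1) = -0.309941 / 1.264386 = -0.2451.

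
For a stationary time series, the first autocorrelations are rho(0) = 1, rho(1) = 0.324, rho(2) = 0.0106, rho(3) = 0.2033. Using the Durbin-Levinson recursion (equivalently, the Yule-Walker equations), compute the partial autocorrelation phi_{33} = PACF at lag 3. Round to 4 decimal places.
\phi_{33} = 0.2640

The PACF at lag k is phi_{kk}, the last component of the solution
to the Yule-Walker system G_k phi = r_k where
  (G_k)_{ij} = rho(|i - j|), (r_k)_i = rho(i), i,j = 1..k.
Equivalently, Durbin-Levinson gives phi_{kk} iteratively:
  phi_{11} = rho(1)
  phi_{kk} = [rho(k) - sum_{j=1..k-1} phi_{k-1,j} rho(k-j)]
            / [1 - sum_{j=1..k-1} phi_{k-1,j} rho(j)],
  phi_{k,j} = phi_{k-1,j} - phi_{kk} phi_{k-1,k-j},  j = 1..k-1.
Step k = 1:
  phi_11 = rho(1) = 0.324.
Step k = 2:
  phi_22 = [rho(2) - phi_11 rho(1)] / [1 - phi_11 rho(1)] = [0.0106 - (0.324)(0.324)] / [1 - (0.324)(0.324)]
         = -0.094376 / 0.895024 = -0.105445.
  Update: phi_21 = phi_11 - phi_22 phi_11 = 0.324 - (-0.105445)(0.324) = 0.358164.
Step k = 3:
  phi_33 = [rho(3) - phi_21 rho(2) - phi_22 rho(1)] / [1 - phi_21 rho(1) - phi_22 rho(2)]
    numerator   = 0.2033 - (0.358164)(0.0106) - (-0.105445)(0.324) = 0.23366771
    denominator = 1 - (0.358164)(0.324) - (-0.105445)(0.0106) = 0.8850725
  phi_33 = 0.23366771 / 0.8850725 = 0.264.
Therefore phi_{33} = 0.2640.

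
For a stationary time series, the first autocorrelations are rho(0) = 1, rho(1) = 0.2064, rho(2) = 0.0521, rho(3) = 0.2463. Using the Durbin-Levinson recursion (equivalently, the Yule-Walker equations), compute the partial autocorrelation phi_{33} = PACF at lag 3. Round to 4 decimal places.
\phi_{33} = 0.2440

The PACF at lag k is phi_{kk}, the last component of the solution
to the Yule-Walker system G_k phi = r_k where
  (G_k)_{ij} = rho(|i - j|), (r_k)_i = rho(i), i,j = 1..k.
Equivalently, Durbin-Levinson gives phi_{kk} iteratively:
  phi_{11} = rho(1)
  phi_{kk} = [rho(k) - sum_{j=1..k-1} phi_{k-1,j} rho(k-j)]
            / [1 - sum_{j=1..k-1} phi_{k-1,j} rho(j)],
  phi_{k,j} = phi_{k-1,j} - phi_{kk} phi_{k-1,k-j},  j = 1..k-1.
Step k = 1:
  phi_11 = rho(1) = 0.2064.
Step k = 2:
  phi_22 = [rho(2) - phi_11 rho(1)] / [1 - phi_11 rho(1)] = [0.0521 - (0.2064)(0.2064)] / [1 - (0.2064)(0.2064)]
         = 0.00949904 / 0.95739904 = 0.009922.
  Update: phi_21 = phi_11 - phi_22 phi_11 = 0.2064 - (0.009922)(0.2064) = 0.204352.
Step k = 3:
  phi_33 = [rho(3) - phi_21 rho(2) - phi_22 rho(1)] / [1 - phi_21 rho(1) - phi_22 rho(2)]
    numerator   = 0.2463 - (0.204352)(0.0521) - (0.009922)(0.2064) = 0.23360541
    denominator = 1 - (0.204352)(0.2064) - (0.009922)(0.0521) = 0.95730479
  phi_33 = 0.23360541 / 0.95730479 = 0.244.
Therefore phi_{33} = 0.2440.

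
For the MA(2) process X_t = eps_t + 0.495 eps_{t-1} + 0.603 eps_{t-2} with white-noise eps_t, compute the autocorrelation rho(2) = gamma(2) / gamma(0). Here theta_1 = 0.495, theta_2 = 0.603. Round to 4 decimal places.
\rho(2) = 0.3749

For an MA(q) process with theta_0 = 1, the autocovariance is
  gamma(k) = sigma^2 * sum_{i=0..q-k} theta_i * theta_{i+k},
and rho(k) = gamma(k) / gamma(0). Sigma^2 cancels.
  numerator   = (1)*(0.603) = 0.603.
  denominator = (1)^2 + (0.495)^2 + (0.603)^2 = 1.608634.
  rho(2) = 0.603 / 1.608634 = 0.3749.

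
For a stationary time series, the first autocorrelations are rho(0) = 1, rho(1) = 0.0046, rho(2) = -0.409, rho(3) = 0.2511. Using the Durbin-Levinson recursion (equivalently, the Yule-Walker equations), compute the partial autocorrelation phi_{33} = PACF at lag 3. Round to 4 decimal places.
\phi_{33} = 0.3070

The PACF at lag k is phi_{kk}, the last component of the solution
to the Yule-Walker system G_k phi = r_k where
  (G_k)_{ij} = rho(|i - j|), (r_k)_i = rho(i), i,j = 1..k.
Equivalently, Durbin-Levinson gives phi_{kk} iteratively:
  phi_{11} = rho(1)
  phi_{kk} = [rho(k) - sum_{j=1..k-1} phi_{k-1,j} rho(k-j)]
            / [1 - sum_{j=1..k-1} phi_{k-1,j} rho(j)],
  phi_{k,j} = phi_{k-1,j} - phi_{kk} phi_{k-1,k-j},  j = 1..k-1.
Step k = 1:
  phi_11 = rho(1) = 0.0046.
Step k = 2:
  phi_22 = [rho(2) - phi_11 rho(1)] / [1 - phi_11 rho(1)] = [-0.409 - (0.0046)(0.0046)] / [1 - (0.0046)(0.0046)]
         = -0.40902116 / 0.99997884 = -0.40903.
  Update: phi_21 = phi_11 - phi_22 phi_11 = 0.0046 - (-0.40903)(0.0046) = 0.006482.
Step k = 3:
  phi_33 = [rho(3) - phi_21 rho(2) - phi_22 rho(1)] / [1 - phi_21 rho(1) - phi_22 rho(2)]
    numerator   = 0.2511 - (0.006482)(-0.409) - (-0.40903)(0.0046) = 0.25563249
    denominator = 1 - (0.006482)(0.0046) - (-0.40903)(-0.409) = 0.83267699
  phi_33 = 0.25563249 / 0.83267699 = 0.307.
Therefore phi_{33} = 0.3070.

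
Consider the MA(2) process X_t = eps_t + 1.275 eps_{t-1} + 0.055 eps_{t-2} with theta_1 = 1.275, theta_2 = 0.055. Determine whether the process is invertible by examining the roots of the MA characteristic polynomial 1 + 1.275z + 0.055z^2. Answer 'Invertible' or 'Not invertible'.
\text{Not invertible}

The MA(q) characteristic polynomial is P(z) = 1 + 1.275z + 0.055z^2.
Invertibility requires all roots to lie outside the unit circle, i.e. |z| > 1 for every root.
Set 1 + (1.275) z + (0.055) z^2 = 0, i.e. a z^2 + b z + c = 0 with a = 0.055, b = 1.275, c = 1.
Discriminant D = b^2 - 4ac = (1.275)^2 - 4*(0.055)*1 = 1.625625 - (0.22) = 1.405625.
D >= 0, so the roots are real: z = (-b +/- sqrt(D)) / (2a) = (-1.275 +/- 1.185591) / (0.11).
  z_1 = (-1.275 + 1.185591) / (0.11) = -0.8128,   |z_1| = 0.8128.
  z_2 = (-1.275 - 1.185591) / (0.11) = -22.369,   |z_2| = 22.369.
Moduli of all roots: 0.8128, 22.3690.
All moduli strictly greater than 1? No.
Verdict: Not invertible.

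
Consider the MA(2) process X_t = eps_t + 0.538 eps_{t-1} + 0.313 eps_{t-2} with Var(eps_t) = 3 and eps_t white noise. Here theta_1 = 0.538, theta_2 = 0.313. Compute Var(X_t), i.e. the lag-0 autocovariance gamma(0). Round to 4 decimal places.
\gamma(0) = 4.1622

For an MA(q) process X_t = eps_t + sum_i theta_i eps_{t-i} with
Var(eps_t) = sigma^2, the variance is
  gamma(0) = sigma^2 * (1 + sum_i theta_i^2).
  sum_i theta_i^2 = (0.538)^2 + (0.313)^2 = 0.289444 + 0.097969 = 0.387413.
  gamma(0) = 3 * (1 + 0.387413) = 3 * 1.387413 = 4.162239, which rounds to 4.1622.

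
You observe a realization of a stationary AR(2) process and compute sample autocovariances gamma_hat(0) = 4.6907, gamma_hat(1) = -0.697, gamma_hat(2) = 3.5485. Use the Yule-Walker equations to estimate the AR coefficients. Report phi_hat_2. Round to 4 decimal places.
\hat\phi_{2} = 0.7510

The Yule-Walker equations for an AR(p) process read, in matrix form,
  Gamma_p phi = r_p,   with   (Gamma_p)_{ij} = gamma(|i - j|),
                       (r_p)_i = gamma(i),   i,j = 1..p.
Substitute the sample gammas (Toeplitz matrix and right-hand side of size 2):
  Gamma_p = [[4.6907, -0.697], [-0.697, 4.6907]]
  r_p     = [-0.697, 3.5485]
Written out:
  4.6907 phi_1 - 0.697 phi_2 = -0.697
  -0.697 phi_1 + 4.6907 phi_2 = 3.5485
Solve by Cramer's rule:
  det = gamma(0)^2 - gamma(1)^2 = (4.6907)^2 - (-0.697)^2 = 22.00266649 - 0.485809 = 21.51685749
  phi_hat_1 = [gamma(1) gamma(0) - gamma(1) gamma(2)] / det = [(-0.697)(4.6907) - (-0.697)(3.5485)] / 21.51685749 = -0.7961134 / 21.51685749 = -0.037
  phi_hat_2 = [gamma(0) gamma(2) - gamma(1)^2] / det = [(4.6907)(3.5485) - (-0.697)^2] / 21.51685749 = 16.15913995 / 21.51685749 = 0.751
So phi_hat = [-0.0370, 0.7510].
Therefore phi_hat_2 = 0.7510.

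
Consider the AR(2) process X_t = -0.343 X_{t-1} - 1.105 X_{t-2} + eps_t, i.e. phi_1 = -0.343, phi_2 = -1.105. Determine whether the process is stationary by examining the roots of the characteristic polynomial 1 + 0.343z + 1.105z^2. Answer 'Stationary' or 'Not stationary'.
\text{Not stationary}

The AR(p) characteristic polynomial is P(z) = 1 + 0.343z + 1.105z^2.
Stationarity requires all roots to lie outside the unit circle, i.e. |z| > 1 for every root.
Set 1 + (0.343) z + (1.105) z^2 = 0, i.e. a z^2 + b z + c = 0 with a = 1.105, b = 0.343, c = 1.
Discriminant D = b^2 - 4ac = (0.343)^2 - 4*(1.105)*1 = 0.117649 - (4.42) = -4.302351.
D < 0, so the roots are the complex-conjugate pair z = (-b +/- i sqrt(-D)) / (2a) = -0.1552 +/- 0.9386i.
For a conjugate pair |z|^2 = z * conj(z) = (product of roots) = c/a = 1/(1.105) = 0.904977, so |z| = sqrt(0.904977) = 0.9513 for both roots.
Moduli of all roots: 0.9513, 0.9513.
All moduli strictly greater than 1? No.
Verdict: Not stationary.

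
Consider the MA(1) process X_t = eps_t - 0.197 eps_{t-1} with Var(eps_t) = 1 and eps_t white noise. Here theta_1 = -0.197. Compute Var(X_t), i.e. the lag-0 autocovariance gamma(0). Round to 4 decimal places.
\gamma(0) = 1.0388

For an MA(q) process X_t = eps_t + sum_i theta_i eps_{t-i} with
Var(eps_t) = sigma^2, the variance is
  gamma(0) = sigma^2 * (1 + sum_i theta_i^2).
  sum_i theta_i^2 = (-0.197)^2 = 0.038809.
  gamma(0) = 1 * (1 + 0.038809) = 1 * 1.038809 = 1.038809, which rounds to 1.0388.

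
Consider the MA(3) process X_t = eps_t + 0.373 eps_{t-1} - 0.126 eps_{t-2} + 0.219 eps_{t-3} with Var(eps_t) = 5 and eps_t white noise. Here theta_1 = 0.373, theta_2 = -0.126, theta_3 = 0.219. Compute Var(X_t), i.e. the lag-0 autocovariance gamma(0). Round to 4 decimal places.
\gamma(0) = 6.0148

For an MA(q) process X_t = eps_t + sum_i theta_i eps_{t-i} with
Var(eps_t) = sigma^2, the variance is
  gamma(0) = sigma^2 * (1 + sum_i theta_i^2).
  sum_i theta_i^2 = (0.373)^2 + (-0.126)^2 + (0.219)^2 = 0.139129 + 0.015876 + 0.047961 = 0.202966.
  gamma(0) = 5 * (1 + 0.202966) = 5 * 1.202966 = 6.01483, which rounds to 6.0148.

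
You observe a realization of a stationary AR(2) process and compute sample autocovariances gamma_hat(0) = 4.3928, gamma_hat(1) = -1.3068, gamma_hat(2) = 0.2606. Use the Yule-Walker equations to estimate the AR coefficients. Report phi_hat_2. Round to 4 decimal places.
\hat\phi_{2} = -0.0320

The Yule-Walker equations for an AR(p) process read, in matrix form,
  Gamma_p phi = r_p,   with   (Gamma_p)_{ij} = gamma(|i - j|),
                       (r_p)_i = gamma(i),   i,j = 1..p.
Substitute the sample gammas (Toeplitz matrix and right-hand side of size 2):
  Gamma_p = [[4.3928, -1.3068], [-1.3068, 4.3928]]
  r_p     = [-1.3068, 0.2606]
Written out:
  4.3928 phi_1 - 1.3068 phi_2 = -1.3068
  -1.3068 phi_1 + 4.3928 phi_2 = 0.2606
Solve by Cramer's rule:
  det = gamma(0)^2 - gamma(1)^2 = (4.3928)^2 - (-1.3068)^2 = 19.29669184 - 1.70772624 = 17.5889656
  phi_hat_1 = [gamma(1) gamma(0) - gamma(1) gamma(2)] / det = [(-1.3068)(4.3928) - (-1.3068)(0.2606)] / 17.5889656 = -5.39995896 / 17.5889656 = -0.307
  phi_hat_2 = [gamma(0) gamma(2) - gamma(1)^2] / det = [(4.3928)(0.2606) - (-1.3068)^2] / 17.5889656 = -0.56296256 / 17.5889656 = -0.032
So phi_hat = [-0.3070, -0.0320].
Therefore phi_hat_2 = -0.0320.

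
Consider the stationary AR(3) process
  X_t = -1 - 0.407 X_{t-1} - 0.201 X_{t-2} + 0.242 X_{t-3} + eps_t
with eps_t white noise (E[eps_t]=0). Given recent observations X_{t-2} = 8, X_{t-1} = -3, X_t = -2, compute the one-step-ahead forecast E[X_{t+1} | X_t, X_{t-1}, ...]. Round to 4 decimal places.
E[X_{t+1} \mid \mathcal F_t] = 2.3530

For an AR(p) model X_t = c + sum_i phi_i X_{t-i} + eps_t, the
one-step-ahead conditional mean is
  E[X_{t+1} | X_t, ...] = c + sum_i phi_i X_{t+1-i}.
Substitute known values:
  E[X_{t+1} | ...] = -1 + (-0.407) * (-2) + (-0.201) * (-3) + (0.242) * (8)
                   = 2.3530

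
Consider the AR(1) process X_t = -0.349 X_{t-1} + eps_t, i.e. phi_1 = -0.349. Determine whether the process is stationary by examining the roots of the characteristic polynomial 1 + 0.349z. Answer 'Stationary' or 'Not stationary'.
\text{Stationary}

The AR(p) characteristic polynomial is P(z) = 1 + 0.349z.
Stationarity requires all roots to lie outside the unit circle, i.e. |z| > 1 for every root.
This is linear in z: 1 + (0.349) z = 0  =>  z = -1/(0.349) = -2.86533,  |z| = 2.86533.
Moduli of all roots: 2.8653.
All moduli strictly greater than 1? Yes.
Verdict: Stationary.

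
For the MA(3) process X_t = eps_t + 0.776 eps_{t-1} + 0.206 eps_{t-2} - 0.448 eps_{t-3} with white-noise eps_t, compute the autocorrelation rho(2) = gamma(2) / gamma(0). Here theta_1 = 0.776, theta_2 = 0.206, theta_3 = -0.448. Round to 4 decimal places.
\rho(2) = -0.0768

For an MA(q) process with theta_0 = 1, the autocovariance is
  gamma(k) = sigma^2 * sum_{i=0..q-k} theta_i * theta_{i+k},
and rho(k) = gamma(k) / gamma(0). Sigma^2 cancels.
  numerator   = (1)*(0.206) + (0.776)*(-0.448) = -0.141648.
  denominator = (1)^2 + (0.776)^2 + (0.206)^2 + (-0.448)^2 = 1.845316.
  rho(2) = -0.141648 / 1.845316 = -0.0768.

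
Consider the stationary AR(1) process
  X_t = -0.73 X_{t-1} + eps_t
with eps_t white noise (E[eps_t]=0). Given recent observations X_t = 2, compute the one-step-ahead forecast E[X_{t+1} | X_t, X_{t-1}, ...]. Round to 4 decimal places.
E[X_{t+1} \mid \mathcal F_t] = -1.4600

For an AR(p) model X_t = c + sum_i phi_i X_{t-i} + eps_t, the
one-step-ahead conditional mean is
  E[X_{t+1} | X_t, ...] = c + sum_i phi_i X_{t+1-i}.
Substitute known values:
  E[X_{t+1} | ...] = (-0.73) * (2)
                   = -1.4600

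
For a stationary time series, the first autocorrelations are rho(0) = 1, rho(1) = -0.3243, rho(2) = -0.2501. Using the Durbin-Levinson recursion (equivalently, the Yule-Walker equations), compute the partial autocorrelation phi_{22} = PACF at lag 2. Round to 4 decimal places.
\phi_{22} = -0.3970

The PACF at lag k is phi_{kk}, the last component of the solution
to the Yule-Walker system G_k phi = r_k where
  (G_k)_{ij} = rho(|i - j|), (r_k)_i = rho(i), i,j = 1..k.
Equivalently, Durbin-Levinson gives phi_{kk} iteratively:
  phi_{11} = rho(1)
  phi_{kk} = [rho(k) - sum_{j=1..k-1} phi_{k-1,j} rho(k-j)]
            / [1 - sum_{j=1..k-1} phi_{k-1,j} rho(j)],
  phi_{k,j} = phi_{k-1,j} - phi_{kk} phi_{k-1,k-j},  j = 1..k-1.
Step k = 1:
  phi_11 = rho(1) = -0.3243.
Step k = 2:
  phi_22 = [rho(2) - phi_11 rho(1)] / [1 - phi_11 rho(1)] = [-0.2501 - (-0.3243)(-0.3243)] / [1 - (-0.3243)(-0.3243)]
         = -0.35527049 / 0.89482951 = -0.397.
Therefore phi_{22} = -0.3970.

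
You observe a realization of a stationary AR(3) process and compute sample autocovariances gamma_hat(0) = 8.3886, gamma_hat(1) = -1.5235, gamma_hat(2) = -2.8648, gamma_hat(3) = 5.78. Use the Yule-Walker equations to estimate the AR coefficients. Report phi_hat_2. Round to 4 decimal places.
\hat\phi_{2} = -0.2240

The Yule-Walker equations for an AR(p) process read, in matrix form,
  Gamma_p phi = r_p,   with   (Gamma_p)_{ij} = gamma(|i - j|),
                       (r_p)_i = gamma(i),   i,j = 1..p.
Substitute the sample gammas (Toeplitz matrix and right-hand side of size 3):
  Gamma_p = [[8.3886, -1.5235, -2.8648], [-1.5235, 8.3886, -1.5235], [-2.8648, -1.5235, 8.3886]]
  r_p     = [-1.5235, -2.8648, 5.78]
Written out (R1..R3):
  (R1) 8.3886 phi_1 - 1.5235 phi_2 - 2.8648 phi_3 = -1.5235
  (R2) -1.5235 phi_1 + 8.3886 phi_2 - 1.5235 phi_3 = -2.8648
  (R3) -2.8648 phi_1 - 1.5235 phi_2 + 8.3886 phi_3 = 5.78
Gaussian elimination:
  R2 <- R2 - (-1.5235/8.3886) R1 = R2 - (-0.181616) R1:  8.111909 phi_2 - 2.043792 phi_3 = -3.141491
  R3 <- R3 - (-2.8648/8.3886) R1 = R3 - (-0.341511) R1:  -2.043792 phi_2 + 7.410239 phi_3 = 5.259708
  R3 <- R3 - (-2.043792/8.111909) R2 = R3 - (-0.25195) R2:  6.895306 phi_3 = 4.46821
Back-substitution:
  phi_hat_3 = 4.46821 / 6.895306 = 0.648008
  phi_hat_2 = (-3.141491 - (-2.043792)(0.648008)) / 8.111909 = -0.224004
  phi_hat_1 = (-1.5235 - (-1.5235)(-0.224004) - (-2.8648)(0.648008)) / 8.3886 = -0.000996
So phi_hat = [-0.0010, -0.2240, 0.6480].
Therefore phi_hat_2 = -0.2240.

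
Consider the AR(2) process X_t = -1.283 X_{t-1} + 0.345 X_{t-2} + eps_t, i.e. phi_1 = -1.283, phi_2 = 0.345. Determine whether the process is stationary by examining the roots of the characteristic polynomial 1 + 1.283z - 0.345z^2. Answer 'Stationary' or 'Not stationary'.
\text{Not stationary}

The AR(p) characteristic polynomial is P(z) = 1 + 1.283z - 0.345z^2.
Stationarity requires all roots to lie outside the unit circle, i.e. |z| > 1 for every root.
Set 1 + (1.283) z + (-0.345) z^2 = 0, i.e. a z^2 + b z + c = 0 with a = -0.345, b = 1.283, c = 1.
Discriminant D = b^2 - 4ac = (1.283)^2 - 4*(-0.345)*1 = 1.646089 - (-1.38) = 3.026089.
D >= 0, so the roots are real: z = (-b +/- sqrt(D)) / (2a) = (-1.283 +/- 1.739566) / (-0.69).
  z_1 = (-1.283 + 1.739566) / (-0.69) = -0.6617,   |z_1| = 0.6617.
  z_2 = (-1.283 - 1.739566) / (-0.69) = 4.3805,   |z_2| = 4.3805.
Moduli of all roots: 0.6617, 4.3805.
All moduli strictly greater than 1? No.
Verdict: Not stationary.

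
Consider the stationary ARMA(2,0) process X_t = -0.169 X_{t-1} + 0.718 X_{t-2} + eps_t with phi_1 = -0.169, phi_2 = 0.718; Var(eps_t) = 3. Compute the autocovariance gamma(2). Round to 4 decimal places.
\gamma(2) = 7.9163

Multiply the model equation by X_{t-k} and take expectations. With theta_0 = psi_0 = 1 and psi_j the MA(infinity) weights, this gives
  gamma(k) - sum_i phi_i gamma(k-i) = c_k,
  c_k = sigma^2 * sum_{j=k..q} theta_j psi_{j-k}   (c_k = 0 for k > q),
using gamma(-m) = gamma(m).
Pure AR (q = 0): c_0 = sigma^2 = 3, c_k = 0 for k >= 1.
Equations for k = 0, 1, 2 (AR order 2, c_2 = 0):
  (E0) gamma(0) = phi_1 gamma(1) + phi_2 gamma(2) + c_0
  (E1) gamma(1) = phi_1 gamma(0) + phi_2 gamma(1) + c_1
  (E2) gamma(2) = phi_1 gamma(1) + phi_2 gamma(0)
From (E1): gamma(1) = A gamma(0) + B with
  A = phi_1 / (1 - phi_2) = -0.169 / 0.282 = -0.599291,   B = c_1 / (1 - phi_2) = 0 / 0.282 = 0.
Insert (E2) into (E0): gamma(0) (1 - phi_2^2) = phi_1 (1 + phi_2) gamma(1) + c_0.
  phi_1 (1 + phi_2) = (-0.169)(1.718) = -0.290342,   1 - phi_2^2 = 0.484476.
Replace gamma(1) by A gamma(0) + B and collect gamma(0):
  gamma(0) [0.484476 - (-0.290342)(-0.599291)] = c_0 = 3
  gamma(0) * 0.310477 = 3
  gamma(0) = 3 / 0.310477 = 9.66256.
  gamma(1) = A gamma(0) = (-0.599291)(9.66256) = -5.790683.
  gamma(2) = phi_1 gamma(1) + phi_2 gamma(0) = (-0.169)(-5.790683) + (0.718)(9.66256) = 7.916344.
Therefore gamma(2) = 7.9163 (to 4 decimal places).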